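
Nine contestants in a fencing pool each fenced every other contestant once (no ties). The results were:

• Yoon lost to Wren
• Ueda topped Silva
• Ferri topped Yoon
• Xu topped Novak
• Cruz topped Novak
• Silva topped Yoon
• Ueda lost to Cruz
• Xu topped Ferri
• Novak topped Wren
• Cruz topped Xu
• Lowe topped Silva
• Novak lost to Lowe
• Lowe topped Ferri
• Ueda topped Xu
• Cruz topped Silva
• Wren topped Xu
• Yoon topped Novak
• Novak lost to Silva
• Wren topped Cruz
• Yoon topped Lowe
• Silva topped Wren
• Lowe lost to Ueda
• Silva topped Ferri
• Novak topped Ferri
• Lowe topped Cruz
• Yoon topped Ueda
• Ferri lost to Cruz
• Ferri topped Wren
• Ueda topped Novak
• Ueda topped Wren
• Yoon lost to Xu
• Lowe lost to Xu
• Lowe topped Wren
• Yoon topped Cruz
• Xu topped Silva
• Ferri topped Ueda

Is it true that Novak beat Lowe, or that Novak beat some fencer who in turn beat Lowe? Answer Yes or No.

Novak did not beat Lowe directly.
Novak beat Ferri, Wren, but each of them lost to Lowe. No two-step path.

No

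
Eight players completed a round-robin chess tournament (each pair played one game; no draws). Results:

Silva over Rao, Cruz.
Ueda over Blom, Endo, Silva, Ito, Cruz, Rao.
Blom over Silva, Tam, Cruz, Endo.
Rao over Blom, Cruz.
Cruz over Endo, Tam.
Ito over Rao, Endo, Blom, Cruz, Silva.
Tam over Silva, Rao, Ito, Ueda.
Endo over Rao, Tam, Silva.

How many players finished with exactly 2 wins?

Win totals: Rao 2, Endo 3, Ueda 6, Cruz 2, Tam 4, Silva 2, Ito 5, Blom 4.
Exactly 2: Rao, Cruz, Silva — 3 players.

3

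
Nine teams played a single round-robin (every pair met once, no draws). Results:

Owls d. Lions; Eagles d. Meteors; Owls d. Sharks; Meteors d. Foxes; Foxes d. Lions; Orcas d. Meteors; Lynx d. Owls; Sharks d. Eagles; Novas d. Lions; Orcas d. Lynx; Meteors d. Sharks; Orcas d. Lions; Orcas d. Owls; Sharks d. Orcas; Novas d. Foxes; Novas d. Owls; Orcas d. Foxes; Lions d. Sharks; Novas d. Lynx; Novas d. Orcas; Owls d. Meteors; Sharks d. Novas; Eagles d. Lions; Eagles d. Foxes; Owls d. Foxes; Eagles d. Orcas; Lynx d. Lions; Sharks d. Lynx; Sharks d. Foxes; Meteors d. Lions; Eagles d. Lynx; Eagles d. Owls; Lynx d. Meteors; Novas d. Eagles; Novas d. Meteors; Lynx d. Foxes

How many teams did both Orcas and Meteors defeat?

2

Orcas beat: Meteors, Lynx, Owls, Lions, Foxes.
Meteors beat: Lions, Foxes, Sharks.
Both beat: Lions, Foxes — 2.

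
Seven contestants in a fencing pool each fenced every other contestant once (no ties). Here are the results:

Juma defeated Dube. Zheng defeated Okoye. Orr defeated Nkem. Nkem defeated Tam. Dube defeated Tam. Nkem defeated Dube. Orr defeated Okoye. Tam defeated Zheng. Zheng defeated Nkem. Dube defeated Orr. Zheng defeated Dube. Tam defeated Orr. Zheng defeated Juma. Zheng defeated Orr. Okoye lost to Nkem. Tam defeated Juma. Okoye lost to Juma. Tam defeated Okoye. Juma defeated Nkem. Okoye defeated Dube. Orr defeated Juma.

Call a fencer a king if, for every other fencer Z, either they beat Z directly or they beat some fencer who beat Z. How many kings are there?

4

Orr cannot reach Zheng in two steps.
Nkem reaches everyone (king).
Tam reaches everyone (king).
Juma cannot reach Zheng in two steps.
Dube reaches everyone (king).
Okoye cannot reach Nkem, Juma, Zheng in two steps.
Zheng reaches everyone (king).
Kings: Nkem, Tam, Dube, Zheng — 4.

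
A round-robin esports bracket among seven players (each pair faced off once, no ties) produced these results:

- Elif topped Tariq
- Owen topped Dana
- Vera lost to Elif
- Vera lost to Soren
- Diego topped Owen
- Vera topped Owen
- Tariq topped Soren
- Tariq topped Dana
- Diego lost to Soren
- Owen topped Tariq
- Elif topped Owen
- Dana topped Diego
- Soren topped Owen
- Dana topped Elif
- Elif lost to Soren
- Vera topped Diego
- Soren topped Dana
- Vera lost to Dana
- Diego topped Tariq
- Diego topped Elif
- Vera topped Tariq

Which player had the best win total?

Win totals: Soren 5, Owen 2, Dana 3, Tariq 2, Diego 3, Vera 3, Elif 3.
Soren leads with 5 wins (next highest: 3).

Soren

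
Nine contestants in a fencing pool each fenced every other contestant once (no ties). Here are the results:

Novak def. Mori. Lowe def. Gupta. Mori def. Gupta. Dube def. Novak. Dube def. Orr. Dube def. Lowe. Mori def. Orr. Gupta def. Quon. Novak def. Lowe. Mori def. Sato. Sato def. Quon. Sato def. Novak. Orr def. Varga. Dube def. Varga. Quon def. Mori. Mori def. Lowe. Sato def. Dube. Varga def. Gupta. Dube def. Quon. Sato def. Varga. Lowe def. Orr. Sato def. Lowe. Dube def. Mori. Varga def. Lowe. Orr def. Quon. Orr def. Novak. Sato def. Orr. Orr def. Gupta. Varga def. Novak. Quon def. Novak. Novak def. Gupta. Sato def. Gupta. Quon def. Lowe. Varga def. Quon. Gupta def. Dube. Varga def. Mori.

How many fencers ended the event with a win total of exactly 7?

1

Win totals: Mori 4, Quon 3, Novak 3, Lowe 2, Gupta 2, Sato 7, Orr 4, Varga 5, Dube 6.
Exactly 7: Sato — 1 fencer.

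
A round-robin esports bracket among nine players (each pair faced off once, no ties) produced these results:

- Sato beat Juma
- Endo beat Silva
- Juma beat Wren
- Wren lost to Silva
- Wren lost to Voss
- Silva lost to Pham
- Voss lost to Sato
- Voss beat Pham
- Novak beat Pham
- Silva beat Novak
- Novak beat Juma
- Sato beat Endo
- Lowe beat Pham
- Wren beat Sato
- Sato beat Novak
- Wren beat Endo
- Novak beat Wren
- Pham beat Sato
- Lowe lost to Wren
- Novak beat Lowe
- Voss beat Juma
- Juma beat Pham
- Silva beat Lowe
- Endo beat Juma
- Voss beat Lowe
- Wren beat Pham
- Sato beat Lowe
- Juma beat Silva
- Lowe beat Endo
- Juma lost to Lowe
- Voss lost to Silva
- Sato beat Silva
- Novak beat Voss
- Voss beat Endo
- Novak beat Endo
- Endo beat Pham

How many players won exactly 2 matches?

1

Win totals: Voss 5, Wren 4, Silva 4, Juma 3, Novak 6, Pham 2, Lowe 3, Endo 3, Sato 6.
Exactly 2: Pham — 1 player.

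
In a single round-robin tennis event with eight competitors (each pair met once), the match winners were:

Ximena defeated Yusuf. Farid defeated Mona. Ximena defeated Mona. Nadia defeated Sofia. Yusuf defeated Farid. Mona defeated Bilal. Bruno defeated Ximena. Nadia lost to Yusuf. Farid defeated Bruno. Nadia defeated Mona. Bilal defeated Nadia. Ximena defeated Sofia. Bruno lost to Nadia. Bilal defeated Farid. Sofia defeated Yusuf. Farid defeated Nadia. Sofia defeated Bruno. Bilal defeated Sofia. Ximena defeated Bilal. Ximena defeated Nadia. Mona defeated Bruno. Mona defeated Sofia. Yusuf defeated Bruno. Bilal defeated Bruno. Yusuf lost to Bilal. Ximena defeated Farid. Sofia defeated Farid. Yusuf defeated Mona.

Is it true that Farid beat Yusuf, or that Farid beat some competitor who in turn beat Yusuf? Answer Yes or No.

No

Farid did not beat Yusuf directly.
Farid beat Bruno, Mona, Nadia, but each of them lost to Yusuf. No two-step path.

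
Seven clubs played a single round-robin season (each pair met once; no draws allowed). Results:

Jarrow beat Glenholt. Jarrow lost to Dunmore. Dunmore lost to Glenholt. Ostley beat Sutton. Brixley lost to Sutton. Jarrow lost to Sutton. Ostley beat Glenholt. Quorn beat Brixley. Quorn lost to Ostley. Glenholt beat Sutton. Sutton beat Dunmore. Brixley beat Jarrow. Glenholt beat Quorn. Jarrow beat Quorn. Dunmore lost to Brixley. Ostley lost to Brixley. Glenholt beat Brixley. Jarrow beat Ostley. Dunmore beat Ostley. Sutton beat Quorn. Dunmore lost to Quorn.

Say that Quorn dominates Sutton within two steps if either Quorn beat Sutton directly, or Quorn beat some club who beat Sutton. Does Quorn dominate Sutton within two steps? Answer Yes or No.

No

Quorn did not beat Sutton directly.
Quorn beat Brixley, Dunmore, but each of them lost to Sutton. No two-step path.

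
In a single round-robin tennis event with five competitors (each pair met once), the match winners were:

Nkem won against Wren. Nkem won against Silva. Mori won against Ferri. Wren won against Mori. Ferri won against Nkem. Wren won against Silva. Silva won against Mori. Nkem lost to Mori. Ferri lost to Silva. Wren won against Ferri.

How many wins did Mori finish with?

2

Mori's results: beat Ferri, Nkem; lost to Wren, Silva.
That is 2 wins.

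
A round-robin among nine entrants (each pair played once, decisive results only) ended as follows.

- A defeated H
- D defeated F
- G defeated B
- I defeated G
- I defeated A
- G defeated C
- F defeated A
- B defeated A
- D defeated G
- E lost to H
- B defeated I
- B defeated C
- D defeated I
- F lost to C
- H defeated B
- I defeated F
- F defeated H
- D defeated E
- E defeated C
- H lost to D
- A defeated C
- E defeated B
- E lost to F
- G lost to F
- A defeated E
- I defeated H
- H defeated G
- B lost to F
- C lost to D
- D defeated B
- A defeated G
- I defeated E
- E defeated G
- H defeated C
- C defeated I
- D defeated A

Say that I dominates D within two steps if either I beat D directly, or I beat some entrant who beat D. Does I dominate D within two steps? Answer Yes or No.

No

I did not beat D directly.
I beat A, E, F, G, H, but each of them lost to D. No two-step path.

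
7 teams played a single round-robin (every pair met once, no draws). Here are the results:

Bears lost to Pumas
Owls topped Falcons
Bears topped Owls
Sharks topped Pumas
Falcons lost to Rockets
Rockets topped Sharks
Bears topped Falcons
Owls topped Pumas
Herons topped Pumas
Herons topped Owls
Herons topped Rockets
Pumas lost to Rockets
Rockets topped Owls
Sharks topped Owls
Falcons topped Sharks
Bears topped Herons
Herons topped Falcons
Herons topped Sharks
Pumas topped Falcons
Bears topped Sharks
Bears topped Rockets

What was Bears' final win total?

5

Bears' results: beat Falcons, Herons, Owls, Sharks, Rockets; lost to Pumas.
That is 5 wins.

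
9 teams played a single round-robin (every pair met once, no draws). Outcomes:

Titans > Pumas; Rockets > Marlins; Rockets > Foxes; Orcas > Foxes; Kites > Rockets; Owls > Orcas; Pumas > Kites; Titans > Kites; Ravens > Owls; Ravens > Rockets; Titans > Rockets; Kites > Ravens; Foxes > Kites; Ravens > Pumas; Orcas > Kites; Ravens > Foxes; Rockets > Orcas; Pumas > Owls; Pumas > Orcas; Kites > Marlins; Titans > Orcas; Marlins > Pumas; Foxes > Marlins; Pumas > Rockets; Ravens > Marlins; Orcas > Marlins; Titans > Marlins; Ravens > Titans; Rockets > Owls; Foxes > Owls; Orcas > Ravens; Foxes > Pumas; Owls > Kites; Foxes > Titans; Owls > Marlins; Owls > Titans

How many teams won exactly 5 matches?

Win totals: Rockets 4, Kites 3, Foxes 5, Ravens 6, Orcas 4, Titans 5, Marlins 1, Pumas 4, Owls 4.
Exactly 5: Foxes, Titans — 2 teams.

2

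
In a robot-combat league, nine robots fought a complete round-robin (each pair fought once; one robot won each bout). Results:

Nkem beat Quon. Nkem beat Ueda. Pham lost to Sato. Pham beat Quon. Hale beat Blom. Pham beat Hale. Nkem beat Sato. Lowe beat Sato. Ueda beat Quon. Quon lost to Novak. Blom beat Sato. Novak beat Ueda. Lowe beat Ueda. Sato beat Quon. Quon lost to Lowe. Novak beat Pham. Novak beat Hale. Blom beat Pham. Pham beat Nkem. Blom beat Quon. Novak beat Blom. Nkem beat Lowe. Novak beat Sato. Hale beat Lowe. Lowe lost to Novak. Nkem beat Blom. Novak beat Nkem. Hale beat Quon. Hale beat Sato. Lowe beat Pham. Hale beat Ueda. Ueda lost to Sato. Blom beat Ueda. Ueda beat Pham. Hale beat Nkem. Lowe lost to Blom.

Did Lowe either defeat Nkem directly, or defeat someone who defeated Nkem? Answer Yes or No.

Lowe did not beat Nkem directly.
Lowe beat Sato, Ueda, Pham, Quon. Of those, Pham beat Nkem.

Yes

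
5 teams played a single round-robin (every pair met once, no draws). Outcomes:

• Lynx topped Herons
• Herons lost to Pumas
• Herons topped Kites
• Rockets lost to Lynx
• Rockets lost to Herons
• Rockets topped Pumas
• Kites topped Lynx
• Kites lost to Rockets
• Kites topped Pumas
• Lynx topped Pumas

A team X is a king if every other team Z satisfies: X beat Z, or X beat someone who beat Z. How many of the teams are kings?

4

Rockets reaches everyone (king).
Lynx reaches everyone (king).
Kites reaches everyone (king).
Herons reaches everyone (king).
Pumas cannot reach Lynx in two steps.
Kings: Rockets, Lynx, Kites, Herons — 4.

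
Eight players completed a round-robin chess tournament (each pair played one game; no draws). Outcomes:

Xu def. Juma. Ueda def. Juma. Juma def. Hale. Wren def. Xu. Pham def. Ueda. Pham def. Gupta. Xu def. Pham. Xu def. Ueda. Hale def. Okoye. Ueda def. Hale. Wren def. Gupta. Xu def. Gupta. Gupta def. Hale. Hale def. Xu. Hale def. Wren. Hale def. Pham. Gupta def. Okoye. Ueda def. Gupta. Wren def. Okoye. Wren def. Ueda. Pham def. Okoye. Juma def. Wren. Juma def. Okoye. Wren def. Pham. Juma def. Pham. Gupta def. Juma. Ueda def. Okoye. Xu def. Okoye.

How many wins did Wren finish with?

Wren's results: beat Ueda, Xu, Okoye, Pham, Gupta; lost to Hale, Juma.
That is 5 wins.

5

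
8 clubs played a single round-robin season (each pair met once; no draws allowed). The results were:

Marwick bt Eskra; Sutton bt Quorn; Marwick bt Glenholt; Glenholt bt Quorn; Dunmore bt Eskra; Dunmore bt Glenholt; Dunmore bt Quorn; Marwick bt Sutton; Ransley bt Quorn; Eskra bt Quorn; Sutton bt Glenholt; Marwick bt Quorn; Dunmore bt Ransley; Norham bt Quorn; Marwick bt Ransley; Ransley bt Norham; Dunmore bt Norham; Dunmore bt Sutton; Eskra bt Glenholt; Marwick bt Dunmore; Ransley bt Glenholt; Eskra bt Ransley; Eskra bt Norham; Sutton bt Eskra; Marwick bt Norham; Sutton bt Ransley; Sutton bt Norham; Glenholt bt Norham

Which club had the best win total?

Marwick

Win totals: Dunmore 6, Eskra 4, Norham 1, Quorn 0, Ransley 3, Marwick 7, Glenholt 2, Sutton 5.
Marwick leads with 7 wins (next highest: 6).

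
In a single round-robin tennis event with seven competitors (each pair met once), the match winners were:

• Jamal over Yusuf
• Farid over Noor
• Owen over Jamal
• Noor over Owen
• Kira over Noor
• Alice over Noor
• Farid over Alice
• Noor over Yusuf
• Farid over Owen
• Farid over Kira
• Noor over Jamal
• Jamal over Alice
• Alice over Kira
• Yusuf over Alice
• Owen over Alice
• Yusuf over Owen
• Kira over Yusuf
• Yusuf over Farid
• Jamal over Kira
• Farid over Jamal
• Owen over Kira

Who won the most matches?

Farid

Win totals: Owen 3, Kira 2, Noor 3, Jamal 3, Farid 5, Yusuf 3, Alice 2.
Farid leads with 5 wins (next highest: 3).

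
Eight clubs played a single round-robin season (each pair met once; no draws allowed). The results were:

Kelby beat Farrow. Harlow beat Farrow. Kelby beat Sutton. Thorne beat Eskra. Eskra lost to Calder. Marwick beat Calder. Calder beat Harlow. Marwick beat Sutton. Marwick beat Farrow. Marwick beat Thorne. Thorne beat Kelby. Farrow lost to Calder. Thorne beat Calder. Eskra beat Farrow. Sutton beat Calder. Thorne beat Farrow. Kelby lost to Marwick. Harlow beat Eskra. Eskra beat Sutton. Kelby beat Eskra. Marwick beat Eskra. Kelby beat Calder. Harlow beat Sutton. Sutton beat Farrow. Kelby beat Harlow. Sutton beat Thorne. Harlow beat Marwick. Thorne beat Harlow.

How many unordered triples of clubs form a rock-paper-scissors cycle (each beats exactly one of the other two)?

8

Win totals: Calder 3, Marwick 6, Thorne 5, Kelby 5, Harlow 4, Eskra 2, Sutton 3, Farrow 0.
A club with w wins dominates both others in C(w,2) triples; summing gives 3 + 15 + 10 + 10 + 6 + 1 + 3 + 0 = 48 transitive triples.
Total triples C(8,3) = 56, so cyclic triples = 56 − 48 = 8.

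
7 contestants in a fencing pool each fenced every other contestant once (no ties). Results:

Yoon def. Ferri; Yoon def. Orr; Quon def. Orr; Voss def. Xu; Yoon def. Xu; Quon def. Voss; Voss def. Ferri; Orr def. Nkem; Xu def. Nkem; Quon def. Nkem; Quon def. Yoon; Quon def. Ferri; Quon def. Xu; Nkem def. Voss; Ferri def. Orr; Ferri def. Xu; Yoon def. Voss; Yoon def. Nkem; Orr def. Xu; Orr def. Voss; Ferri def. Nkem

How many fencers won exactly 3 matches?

2

Win totals: Xu 1, Nkem 1, Ferri 3, Quon 6, Voss 2, Yoon 5, Orr 3.
Exactly 3: Ferri, Orr — 2 fencers.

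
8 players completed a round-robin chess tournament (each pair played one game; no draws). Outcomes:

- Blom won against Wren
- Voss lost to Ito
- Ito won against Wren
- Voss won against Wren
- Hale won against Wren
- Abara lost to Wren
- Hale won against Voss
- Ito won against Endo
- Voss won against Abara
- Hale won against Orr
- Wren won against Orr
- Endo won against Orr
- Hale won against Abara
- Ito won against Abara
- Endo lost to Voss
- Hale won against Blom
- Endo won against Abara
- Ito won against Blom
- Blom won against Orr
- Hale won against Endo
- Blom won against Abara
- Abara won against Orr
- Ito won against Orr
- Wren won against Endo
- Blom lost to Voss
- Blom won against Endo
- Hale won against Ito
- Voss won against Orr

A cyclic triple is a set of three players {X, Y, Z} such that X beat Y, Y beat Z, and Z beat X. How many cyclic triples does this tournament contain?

0

Win totals: Voss 5, Hale 7, Wren 3, Ito 6, Orr 0, Blom 4, Abara 1, Endo 2.
A player with w wins dominates both others in C(w,2) triples; summing gives 10 + 21 + 3 + 15 + 0 + 6 + 0 + 1 = 56 transitive triples.
Total triples C(8,3) = 56, so cyclic triples = 56 − 56 = 0.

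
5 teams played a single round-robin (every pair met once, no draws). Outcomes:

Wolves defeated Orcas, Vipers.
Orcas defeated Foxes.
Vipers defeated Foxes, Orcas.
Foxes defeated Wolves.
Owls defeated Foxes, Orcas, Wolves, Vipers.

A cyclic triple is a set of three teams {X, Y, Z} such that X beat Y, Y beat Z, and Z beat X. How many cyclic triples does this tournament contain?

2

Of the C(5,3) = 10 triples, the cyclic ones are: {Wolves, Vipers, Foxes}; {Wolves, Foxes, Orcas}.
That is 2.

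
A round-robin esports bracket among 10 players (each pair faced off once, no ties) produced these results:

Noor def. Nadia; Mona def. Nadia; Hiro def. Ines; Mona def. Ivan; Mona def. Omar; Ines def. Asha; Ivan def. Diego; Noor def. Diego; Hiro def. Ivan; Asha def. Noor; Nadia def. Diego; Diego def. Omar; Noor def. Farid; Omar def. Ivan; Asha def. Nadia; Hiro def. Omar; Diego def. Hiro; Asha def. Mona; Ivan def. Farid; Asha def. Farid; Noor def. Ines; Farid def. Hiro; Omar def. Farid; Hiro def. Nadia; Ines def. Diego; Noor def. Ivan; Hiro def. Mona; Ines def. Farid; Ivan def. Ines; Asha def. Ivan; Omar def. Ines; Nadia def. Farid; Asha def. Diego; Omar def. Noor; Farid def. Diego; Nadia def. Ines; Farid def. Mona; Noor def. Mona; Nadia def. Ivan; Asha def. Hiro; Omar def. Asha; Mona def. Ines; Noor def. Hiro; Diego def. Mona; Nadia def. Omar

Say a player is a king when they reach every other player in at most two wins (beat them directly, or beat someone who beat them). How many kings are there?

7

Diego reaches everyone (king).
Ines reaches everyone (king).
Farid cannot reach Noor, Asha in two steps.
Nadia reaches everyone (king).
Mona cannot reach Hiro in two steps.
Noor reaches everyone (king).
Hiro reaches everyone (king).
Omar reaches everyone (king).
Ivan cannot reach Nadia, Noor in two steps.
Asha reaches everyone (king).
Kings: Diego, Ines, Nadia, Noor, Hiro, Omar, Asha — 7.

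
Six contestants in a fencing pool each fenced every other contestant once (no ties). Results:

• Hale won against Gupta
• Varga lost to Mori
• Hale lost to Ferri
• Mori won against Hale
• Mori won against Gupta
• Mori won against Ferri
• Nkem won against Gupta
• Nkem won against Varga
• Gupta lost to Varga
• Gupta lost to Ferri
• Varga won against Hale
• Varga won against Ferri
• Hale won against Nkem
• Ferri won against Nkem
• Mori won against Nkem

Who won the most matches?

Win totals: Gupta 0, Mori 5, Nkem 2, Varga 3, Ferri 3, Hale 2.
Mori leads with 5 wins (next highest: 3).

Mori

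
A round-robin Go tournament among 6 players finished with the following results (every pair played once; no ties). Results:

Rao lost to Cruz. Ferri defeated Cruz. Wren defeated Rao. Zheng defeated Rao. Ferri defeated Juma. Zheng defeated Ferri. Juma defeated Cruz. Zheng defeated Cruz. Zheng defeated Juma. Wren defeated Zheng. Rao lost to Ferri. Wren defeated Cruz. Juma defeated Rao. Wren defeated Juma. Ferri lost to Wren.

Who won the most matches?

Win totals: Zheng 4, Rao 0, Wren 5, Cruz 1, Ferri 3, Juma 2.
Wren leads with 5 wins (next highest: 4).

Wren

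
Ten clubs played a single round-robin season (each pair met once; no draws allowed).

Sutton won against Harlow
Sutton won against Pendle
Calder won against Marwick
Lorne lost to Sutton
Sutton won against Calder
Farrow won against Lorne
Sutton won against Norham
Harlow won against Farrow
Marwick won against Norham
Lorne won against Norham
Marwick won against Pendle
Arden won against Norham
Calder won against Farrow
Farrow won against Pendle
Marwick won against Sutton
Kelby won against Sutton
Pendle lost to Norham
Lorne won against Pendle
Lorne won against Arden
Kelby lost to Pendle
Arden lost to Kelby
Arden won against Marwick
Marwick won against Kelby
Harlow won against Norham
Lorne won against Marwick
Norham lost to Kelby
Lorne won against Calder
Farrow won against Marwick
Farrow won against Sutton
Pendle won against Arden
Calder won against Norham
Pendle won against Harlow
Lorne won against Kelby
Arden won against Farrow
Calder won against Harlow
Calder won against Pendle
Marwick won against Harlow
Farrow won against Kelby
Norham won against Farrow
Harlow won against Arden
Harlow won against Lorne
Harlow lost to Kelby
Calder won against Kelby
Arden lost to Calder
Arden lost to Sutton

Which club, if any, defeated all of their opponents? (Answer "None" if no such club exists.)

None

Highest win total is Calder with 7 (out of 9 possible).
Calder lost to Lorne, Sutton, so no club went undefeated.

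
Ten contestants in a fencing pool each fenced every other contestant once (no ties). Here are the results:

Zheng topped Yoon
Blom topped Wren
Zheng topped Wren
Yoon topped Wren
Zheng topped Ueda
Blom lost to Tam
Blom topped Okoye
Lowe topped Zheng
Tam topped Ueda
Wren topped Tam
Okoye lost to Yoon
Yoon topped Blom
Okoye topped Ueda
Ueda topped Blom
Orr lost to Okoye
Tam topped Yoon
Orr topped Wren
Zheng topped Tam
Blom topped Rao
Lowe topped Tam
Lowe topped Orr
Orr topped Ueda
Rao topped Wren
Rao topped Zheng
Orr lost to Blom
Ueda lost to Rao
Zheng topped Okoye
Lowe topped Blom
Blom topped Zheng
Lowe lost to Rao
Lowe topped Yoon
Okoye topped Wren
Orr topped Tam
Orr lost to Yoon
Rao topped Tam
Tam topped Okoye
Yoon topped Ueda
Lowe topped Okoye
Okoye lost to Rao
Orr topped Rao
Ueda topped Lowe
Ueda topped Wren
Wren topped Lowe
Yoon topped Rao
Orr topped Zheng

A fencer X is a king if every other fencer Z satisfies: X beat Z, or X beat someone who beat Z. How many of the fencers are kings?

Zheng reaches everyone (king).
Wren cannot reach Rao in two steps.
Orr reaches everyone (king).
Blom reaches everyone (king).
Tam reaches everyone (king).
Ueda reaches everyone (king).
Okoye cannot reach Yoon in two steps.
Yoon reaches everyone (king).
Rao reaches everyone (king).
Lowe reaches everyone (king).
Kings: Zheng, Orr, Blom, Tam, Ueda, Yoon, Rao, Lowe — 8.

8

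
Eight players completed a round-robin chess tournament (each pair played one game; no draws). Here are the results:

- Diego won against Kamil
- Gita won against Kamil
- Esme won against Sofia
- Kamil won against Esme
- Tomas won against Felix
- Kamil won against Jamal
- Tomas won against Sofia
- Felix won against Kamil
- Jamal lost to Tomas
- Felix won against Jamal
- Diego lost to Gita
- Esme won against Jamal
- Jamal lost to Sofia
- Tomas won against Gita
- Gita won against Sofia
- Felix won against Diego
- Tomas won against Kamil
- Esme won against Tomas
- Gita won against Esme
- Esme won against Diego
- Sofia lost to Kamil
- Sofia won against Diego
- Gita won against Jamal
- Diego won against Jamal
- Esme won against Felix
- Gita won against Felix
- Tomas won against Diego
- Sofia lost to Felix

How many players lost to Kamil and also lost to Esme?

2

Kamil beat: Jamal, Esme, Sofia.
Esme beat: Diego, Jamal, Felix, Sofia, Tomas.
Both beat: Jamal, Sofia — 2.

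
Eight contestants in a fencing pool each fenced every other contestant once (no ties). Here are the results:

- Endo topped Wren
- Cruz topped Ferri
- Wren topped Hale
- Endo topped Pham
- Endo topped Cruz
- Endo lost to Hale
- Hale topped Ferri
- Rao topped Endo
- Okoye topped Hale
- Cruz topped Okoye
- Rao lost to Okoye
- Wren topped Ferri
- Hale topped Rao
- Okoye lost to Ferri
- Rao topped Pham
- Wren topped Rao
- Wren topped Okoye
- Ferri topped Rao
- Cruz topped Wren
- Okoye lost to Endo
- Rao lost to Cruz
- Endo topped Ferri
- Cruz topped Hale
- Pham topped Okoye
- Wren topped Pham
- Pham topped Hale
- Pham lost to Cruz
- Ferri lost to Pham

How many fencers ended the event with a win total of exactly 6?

1

Win totals: Ferri 2, Rao 2, Wren 5, Cruz 6, Okoye 2, Hale 3, Pham 3, Endo 5.
Exactly 6: Cruz — 1 fencer.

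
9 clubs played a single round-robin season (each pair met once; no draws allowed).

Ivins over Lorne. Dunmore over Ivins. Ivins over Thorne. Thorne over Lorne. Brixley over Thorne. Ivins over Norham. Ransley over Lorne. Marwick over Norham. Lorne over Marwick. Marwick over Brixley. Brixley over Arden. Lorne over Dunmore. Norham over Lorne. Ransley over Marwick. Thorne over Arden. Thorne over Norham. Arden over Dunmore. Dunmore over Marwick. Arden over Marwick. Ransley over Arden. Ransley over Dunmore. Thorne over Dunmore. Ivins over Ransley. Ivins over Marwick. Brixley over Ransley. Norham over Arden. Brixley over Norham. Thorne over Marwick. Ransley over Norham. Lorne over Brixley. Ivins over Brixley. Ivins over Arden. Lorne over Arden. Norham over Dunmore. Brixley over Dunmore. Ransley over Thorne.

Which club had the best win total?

Win totals: Norham 3, Arden 2, Ivins 7, Brixley 5, Lorne 4, Marwick 2, Thorne 5, Dunmore 2, Ransley 6.
Ivins leads with 7 wins (next highest: 6).

Ivins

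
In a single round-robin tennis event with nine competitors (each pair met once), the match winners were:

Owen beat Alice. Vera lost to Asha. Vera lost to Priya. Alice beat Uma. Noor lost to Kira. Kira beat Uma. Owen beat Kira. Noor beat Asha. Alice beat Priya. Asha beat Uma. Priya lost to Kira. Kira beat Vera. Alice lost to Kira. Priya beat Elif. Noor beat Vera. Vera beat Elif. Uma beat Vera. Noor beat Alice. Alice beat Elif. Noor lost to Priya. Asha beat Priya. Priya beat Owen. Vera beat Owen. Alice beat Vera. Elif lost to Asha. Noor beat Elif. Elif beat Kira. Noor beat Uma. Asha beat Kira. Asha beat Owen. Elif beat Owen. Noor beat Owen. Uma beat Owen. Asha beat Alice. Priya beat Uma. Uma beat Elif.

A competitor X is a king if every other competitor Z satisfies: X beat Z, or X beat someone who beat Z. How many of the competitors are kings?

4

Noor reaches everyone (king).
Elif cannot reach Asha in two steps.
Owen cannot reach Asha in two steps.
Vera cannot reach Noor, Priya, Uma, Asha in two steps.
Priya reaches everyone (king).
Uma cannot reach Noor, Priya, Asha in two steps.
Alice cannot reach Asha in two steps.
Asha reaches everyone (king).
Kira reaches everyone (king).
Kings: Noor, Priya, Asha, Kira — 4.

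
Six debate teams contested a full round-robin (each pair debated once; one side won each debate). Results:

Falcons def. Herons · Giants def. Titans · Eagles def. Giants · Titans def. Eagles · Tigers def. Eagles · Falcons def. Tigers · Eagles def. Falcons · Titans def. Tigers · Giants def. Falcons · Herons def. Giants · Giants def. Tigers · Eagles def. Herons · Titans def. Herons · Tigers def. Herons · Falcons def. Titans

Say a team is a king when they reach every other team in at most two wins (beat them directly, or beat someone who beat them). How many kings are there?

4

Falcons reaches everyone (king).
Herons cannot reach Eagles in two steps.
Tigers cannot reach Titans in two steps.
Giants reaches everyone (king).
Eagles reaches everyone (king).
Titans reaches everyone (king).
Kings: Falcons, Giants, Eagles, Titans — 4.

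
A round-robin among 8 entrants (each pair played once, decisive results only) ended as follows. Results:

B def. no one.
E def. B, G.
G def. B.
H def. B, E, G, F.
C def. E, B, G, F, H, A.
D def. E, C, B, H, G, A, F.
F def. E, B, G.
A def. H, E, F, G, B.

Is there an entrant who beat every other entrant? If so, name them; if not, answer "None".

D

D has 7 wins out of 7 opponents — a perfect record.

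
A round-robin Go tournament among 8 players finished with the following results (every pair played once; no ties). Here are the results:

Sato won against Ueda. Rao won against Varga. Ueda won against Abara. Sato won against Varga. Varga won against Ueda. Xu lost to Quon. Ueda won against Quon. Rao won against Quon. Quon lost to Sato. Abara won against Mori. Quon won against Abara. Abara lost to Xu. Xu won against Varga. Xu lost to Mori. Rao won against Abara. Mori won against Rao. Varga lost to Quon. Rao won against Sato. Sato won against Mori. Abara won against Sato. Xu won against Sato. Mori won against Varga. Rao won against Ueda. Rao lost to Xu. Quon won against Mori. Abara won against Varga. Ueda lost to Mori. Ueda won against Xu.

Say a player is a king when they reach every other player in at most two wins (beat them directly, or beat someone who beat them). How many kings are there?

Sato reaches everyone (king).
Ueda reaches everyone (king).
Varga cannot reach Sato, Rao, Mori in two steps.
Rao reaches everyone (king).
Mori reaches everyone (king).
Abara reaches everyone (king).
Quon reaches everyone (king).
Xu reaches everyone (king).
Kings: Sato, Ueda, Rao, Mori, Abara, Quon, Xu — 7.

7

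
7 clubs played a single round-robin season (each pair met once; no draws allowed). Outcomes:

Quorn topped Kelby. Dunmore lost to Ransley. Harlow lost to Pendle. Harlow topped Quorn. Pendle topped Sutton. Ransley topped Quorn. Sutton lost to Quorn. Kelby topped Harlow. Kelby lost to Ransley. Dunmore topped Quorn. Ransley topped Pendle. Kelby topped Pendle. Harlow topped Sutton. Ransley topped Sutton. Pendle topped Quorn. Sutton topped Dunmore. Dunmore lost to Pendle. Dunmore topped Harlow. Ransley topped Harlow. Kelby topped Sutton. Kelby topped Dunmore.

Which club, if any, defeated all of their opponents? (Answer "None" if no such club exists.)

Ransley

Ransley has 6 wins out of 6 opponents — a perfect record.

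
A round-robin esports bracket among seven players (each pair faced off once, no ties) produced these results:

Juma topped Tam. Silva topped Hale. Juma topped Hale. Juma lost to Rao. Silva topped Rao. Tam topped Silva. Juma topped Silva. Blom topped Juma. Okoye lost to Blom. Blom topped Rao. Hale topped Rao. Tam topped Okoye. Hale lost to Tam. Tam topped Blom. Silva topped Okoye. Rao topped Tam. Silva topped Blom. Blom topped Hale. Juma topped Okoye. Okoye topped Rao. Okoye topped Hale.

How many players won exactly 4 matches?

4

Win totals: Rao 2, Hale 1, Silva 4, Blom 4, Tam 4, Okoye 2, Juma 4.
Exactly 4: Silva, Blom, Tam, Juma — 4 players.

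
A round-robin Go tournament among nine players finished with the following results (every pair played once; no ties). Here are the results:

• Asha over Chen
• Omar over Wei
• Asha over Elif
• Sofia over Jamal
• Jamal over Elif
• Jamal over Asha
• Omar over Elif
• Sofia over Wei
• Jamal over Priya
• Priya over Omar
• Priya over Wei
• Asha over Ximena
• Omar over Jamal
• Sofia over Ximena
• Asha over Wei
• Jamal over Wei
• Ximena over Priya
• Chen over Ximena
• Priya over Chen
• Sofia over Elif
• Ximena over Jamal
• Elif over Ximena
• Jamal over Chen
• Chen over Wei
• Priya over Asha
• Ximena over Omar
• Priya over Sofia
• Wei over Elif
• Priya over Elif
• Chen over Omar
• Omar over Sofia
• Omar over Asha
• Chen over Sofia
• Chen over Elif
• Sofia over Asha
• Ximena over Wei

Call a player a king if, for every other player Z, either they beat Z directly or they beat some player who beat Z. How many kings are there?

7

Asha reaches everyone (king).
Wei cannot reach Asha, Sofia, Chen, Jamal, Omar, Priya in two steps.
Sofia reaches everyone (king).
Chen reaches everyone (king).
Ximena reaches everyone (king).
Elif cannot reach Asha, Sofia, Chen in two steps.
Jamal reaches everyone (king).
Omar reaches everyone (king).
Priya reaches everyone (king).
Kings: Asha, Sofia, Chen, Ximena, Jamal, Omar, Priya — 7.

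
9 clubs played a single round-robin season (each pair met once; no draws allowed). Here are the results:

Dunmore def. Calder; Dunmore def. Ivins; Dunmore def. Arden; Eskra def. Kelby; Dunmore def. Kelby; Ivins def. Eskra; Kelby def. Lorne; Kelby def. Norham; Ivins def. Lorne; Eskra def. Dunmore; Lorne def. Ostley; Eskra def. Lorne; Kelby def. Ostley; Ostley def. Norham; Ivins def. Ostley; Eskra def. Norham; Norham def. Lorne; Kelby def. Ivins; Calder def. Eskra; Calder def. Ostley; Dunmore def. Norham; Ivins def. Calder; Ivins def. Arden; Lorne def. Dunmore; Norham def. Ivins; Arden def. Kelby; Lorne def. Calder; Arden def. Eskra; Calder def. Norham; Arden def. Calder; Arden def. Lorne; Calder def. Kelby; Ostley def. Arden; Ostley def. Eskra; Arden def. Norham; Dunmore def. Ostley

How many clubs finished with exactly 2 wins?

Win totals: Eskra 4, Ostley 3, Dunmore 6, Kelby 4, Ivins 5, Lorne 3, Arden 5, Calder 4, Norham 2.
Exactly 2: Norham — 1 club.

1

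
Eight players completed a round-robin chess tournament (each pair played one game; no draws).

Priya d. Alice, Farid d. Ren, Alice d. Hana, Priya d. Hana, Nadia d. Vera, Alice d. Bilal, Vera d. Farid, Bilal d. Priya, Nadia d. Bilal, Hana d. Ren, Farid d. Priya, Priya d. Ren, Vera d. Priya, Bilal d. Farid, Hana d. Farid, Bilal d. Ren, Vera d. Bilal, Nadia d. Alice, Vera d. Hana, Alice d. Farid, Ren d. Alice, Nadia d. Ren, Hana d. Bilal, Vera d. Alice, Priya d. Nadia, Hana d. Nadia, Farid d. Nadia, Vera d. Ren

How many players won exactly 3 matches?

3

Win totals: Ren 1, Bilal 3, Hana 4, Alice 3, Vera 6, Nadia 4, Priya 4, Farid 3.
Exactly 3: Bilal, Alice, Farid — 3 players.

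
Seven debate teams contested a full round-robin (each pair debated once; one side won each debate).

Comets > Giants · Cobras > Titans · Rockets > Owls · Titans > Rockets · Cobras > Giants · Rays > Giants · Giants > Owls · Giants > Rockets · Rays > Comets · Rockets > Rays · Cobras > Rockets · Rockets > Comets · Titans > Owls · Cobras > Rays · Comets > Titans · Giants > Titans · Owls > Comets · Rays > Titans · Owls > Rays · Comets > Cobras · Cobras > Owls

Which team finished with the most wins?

Win totals: Cobras 5, Giants 3, Comets 3, Rays 3, Titans 2, Rockets 3, Owls 2.
Cobras leads with 5 wins (next highest: 3).

Cobras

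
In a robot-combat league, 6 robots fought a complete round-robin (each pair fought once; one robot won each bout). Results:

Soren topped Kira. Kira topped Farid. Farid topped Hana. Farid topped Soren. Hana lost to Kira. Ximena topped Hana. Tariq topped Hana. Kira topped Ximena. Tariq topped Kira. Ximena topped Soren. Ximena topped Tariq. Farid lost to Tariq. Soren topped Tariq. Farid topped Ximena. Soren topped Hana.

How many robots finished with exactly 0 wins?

Win totals: Ximena 3, Hana 0, Tariq 3, Farid 3, Soren 3, Kira 3.
Exactly 0: Hana — 1 robot.

1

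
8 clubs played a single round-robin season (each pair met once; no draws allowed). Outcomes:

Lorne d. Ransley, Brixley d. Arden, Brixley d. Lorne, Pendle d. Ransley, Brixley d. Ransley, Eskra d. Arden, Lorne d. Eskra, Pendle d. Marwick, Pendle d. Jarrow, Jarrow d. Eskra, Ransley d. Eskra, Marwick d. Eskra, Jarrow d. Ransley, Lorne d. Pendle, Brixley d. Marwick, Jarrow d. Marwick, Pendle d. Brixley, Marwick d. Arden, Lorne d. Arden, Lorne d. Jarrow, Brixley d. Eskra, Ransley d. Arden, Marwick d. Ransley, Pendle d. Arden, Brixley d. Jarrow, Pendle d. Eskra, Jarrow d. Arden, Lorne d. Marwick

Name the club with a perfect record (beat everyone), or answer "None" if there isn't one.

None

Highest win total is Pendle with 6 (out of 7 possible).
Pendle lost to Lorne, so no club went undefeated.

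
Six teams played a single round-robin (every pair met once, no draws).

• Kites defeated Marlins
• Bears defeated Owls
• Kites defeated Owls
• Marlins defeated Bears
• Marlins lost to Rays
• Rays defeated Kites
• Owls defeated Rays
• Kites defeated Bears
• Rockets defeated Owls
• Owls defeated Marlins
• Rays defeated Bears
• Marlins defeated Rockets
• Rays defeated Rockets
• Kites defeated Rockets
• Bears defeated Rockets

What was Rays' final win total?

4

Rays' results: beat Marlins, Rockets, Kites, Bears; lost to Owls.
That is 4 wins.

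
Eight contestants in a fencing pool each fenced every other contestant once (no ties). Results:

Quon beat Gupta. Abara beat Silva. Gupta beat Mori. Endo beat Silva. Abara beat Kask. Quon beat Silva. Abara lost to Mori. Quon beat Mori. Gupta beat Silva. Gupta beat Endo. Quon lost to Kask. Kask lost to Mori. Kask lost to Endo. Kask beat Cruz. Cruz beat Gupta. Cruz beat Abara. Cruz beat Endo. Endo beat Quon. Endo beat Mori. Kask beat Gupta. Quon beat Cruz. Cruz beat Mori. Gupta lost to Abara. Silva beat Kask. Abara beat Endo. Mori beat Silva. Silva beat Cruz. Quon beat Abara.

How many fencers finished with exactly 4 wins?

Win totals: Silva 2, Mori 3, Quon 5, Endo 4, Kask 3, Cruz 4, Gupta 3, Abara 4.
Exactly 4: Endo, Cruz, Abara — 3 fencers.

3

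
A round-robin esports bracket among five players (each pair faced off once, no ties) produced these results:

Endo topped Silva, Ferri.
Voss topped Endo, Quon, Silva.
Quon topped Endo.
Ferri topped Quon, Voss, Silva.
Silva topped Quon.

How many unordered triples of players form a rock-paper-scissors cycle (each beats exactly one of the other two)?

Of the C(5,3) = 10 triples, the cyclic ones are: {Voss, Ferri, Endo}; {Quon, Silva, Endo}; {Quon, Ferri, Endo}.
That is 3.

3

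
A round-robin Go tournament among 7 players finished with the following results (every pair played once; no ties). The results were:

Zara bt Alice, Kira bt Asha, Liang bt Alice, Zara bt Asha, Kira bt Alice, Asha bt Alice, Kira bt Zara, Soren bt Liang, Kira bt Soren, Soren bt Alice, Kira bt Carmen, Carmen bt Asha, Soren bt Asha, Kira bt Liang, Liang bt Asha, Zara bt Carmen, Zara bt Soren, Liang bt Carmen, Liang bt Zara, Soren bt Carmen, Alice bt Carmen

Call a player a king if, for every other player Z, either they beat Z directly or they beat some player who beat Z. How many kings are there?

Zara cannot reach Kira in two steps.
Soren cannot reach Kira in two steps.
Asha cannot reach Zara, Soren, Kira, Liang in two steps.
Alice cannot reach Zara, Soren, Kira, Liang in two steps.
Kira reaches everyone (king).
Carmen cannot reach Zara, Soren, Kira, Liang in two steps.
Liang cannot reach Kira in two steps.
Kings: Kira — 1.

1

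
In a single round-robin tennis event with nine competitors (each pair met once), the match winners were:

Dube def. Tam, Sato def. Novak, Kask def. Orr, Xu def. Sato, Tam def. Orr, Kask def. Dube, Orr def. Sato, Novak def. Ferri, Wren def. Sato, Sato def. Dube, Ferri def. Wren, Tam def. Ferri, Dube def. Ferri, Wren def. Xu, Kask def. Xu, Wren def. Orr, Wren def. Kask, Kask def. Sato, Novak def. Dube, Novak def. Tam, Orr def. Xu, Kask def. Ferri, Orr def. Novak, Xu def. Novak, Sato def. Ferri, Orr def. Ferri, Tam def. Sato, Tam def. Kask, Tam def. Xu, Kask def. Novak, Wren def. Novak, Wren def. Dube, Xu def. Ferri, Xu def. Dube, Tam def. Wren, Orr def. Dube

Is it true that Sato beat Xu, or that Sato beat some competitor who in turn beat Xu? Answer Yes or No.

No

Sato did not beat Xu directly.
Sato beat Ferri, Novak, Dube, but each of them lost to Xu. No two-step path.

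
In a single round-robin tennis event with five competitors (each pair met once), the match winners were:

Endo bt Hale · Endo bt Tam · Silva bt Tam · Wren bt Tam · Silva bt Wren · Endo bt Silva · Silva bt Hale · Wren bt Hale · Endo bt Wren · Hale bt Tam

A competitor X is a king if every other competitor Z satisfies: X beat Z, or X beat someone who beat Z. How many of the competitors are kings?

1

Silva cannot reach Endo in two steps.
Wren cannot reach Silva, Endo in two steps.
Tam cannot reach Silva, Wren, Endo, Hale in two steps.
Endo reaches everyone (king).
Hale cannot reach Silva, Wren, Endo in two steps.
Kings: Endo — 1.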